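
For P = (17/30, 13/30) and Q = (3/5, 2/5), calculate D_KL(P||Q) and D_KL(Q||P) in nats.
D_KL(P||Q) = 0.0023, D_KL(Q||P) = 0.0023

KL divergence is not symmetric: D_KL(P||Q) ≠ D_KL(Q||P) in general.

D_KL(P||Q) = 0.0023 nats
D_KL(Q||P) = 0.0023 nats

In this case they happen to be equal (to 4 decimal places).

This asymmetry is why KL divergence is not a true distance metric.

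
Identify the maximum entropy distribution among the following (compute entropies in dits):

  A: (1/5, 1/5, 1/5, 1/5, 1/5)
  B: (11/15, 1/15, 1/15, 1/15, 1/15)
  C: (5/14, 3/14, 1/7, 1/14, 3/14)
A

For a discrete distribution over n outcomes, entropy is maximized by the uniform distribution.

Computing entropies:
H(A) = 0.6990 dits
H(B) = 0.4124 dits
H(C) = 0.6490 dits

The uniform distribution (where all probabilities equal 1/5) achieves the maximum entropy of log_10(5) = 0.6990 dits.

Distribution A has the highest entropy.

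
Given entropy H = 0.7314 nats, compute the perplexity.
2.0780

Perplexity is e^H (or exp(H) for natural log).

H = 0.7314 nats
Perplexity = e^0.7314 = 2.0780

Interpretation: The model's uncertainty is equivalent to choosing uniformly among 2.1 options.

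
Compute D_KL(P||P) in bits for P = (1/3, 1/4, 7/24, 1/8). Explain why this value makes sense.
0.0000 bits

KL divergence satisfies the Gibbs inequality: D_KL(P||Q) ≥ 0 for all distributions P, Q.

D_KL(P||Q) = Σ p(x) log(p(x)/q(x))
Each term is p(x) × log_2(p(x)/p(x)) = p(x) × log_2(1) = 0, so the sum is 0.
D_KL(P||Q) = 0.0000 bits

When P = Q, the KL divergence is exactly 0, as there is no 'divergence' between identical distributions.

This non-negativity is a fundamental property: relative entropy cannot be negative because it measures how different Q is from P.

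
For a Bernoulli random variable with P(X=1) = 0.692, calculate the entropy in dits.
0.2682 dits

The binary entropy function is:
H(p) = -p log(p) - (1-p) log(1-p)

H(0.692) = -0.692 × log_10(0.692) - 0.308 × log_10(0.308)
H(0.692) = 0.2682 dits

Note: Binary entropy is maximized at p=0.5 (H=1 bit) and minimized at p=0 or p=1 (H=0).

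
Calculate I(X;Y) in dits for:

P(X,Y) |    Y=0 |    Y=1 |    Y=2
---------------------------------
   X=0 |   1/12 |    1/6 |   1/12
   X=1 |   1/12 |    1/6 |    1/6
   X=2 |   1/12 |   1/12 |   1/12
0.0073 dits

Mutual information: I(X;Y) = H(X) + H(Y) - H(X,Y)

Marginals:
P(X) = (1/3, 5/12, 1/4), H(X) = 0.4680 dits
P(Y) = (1/4, 5/12, 1/3), H(Y) = 0.4680 dits

Joint entropy: H(X,Y) = 0.9287 dits

I(X;Y) = 0.4680 + 0.4680 - 0.9287 = 0.0073 dits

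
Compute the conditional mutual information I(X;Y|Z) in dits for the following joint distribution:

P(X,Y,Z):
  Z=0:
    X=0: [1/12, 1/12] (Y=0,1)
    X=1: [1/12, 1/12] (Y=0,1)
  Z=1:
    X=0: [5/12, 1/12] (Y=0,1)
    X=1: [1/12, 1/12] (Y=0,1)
0.0148 dits

Conditional mutual information: I(X;Y|Z) = H(X|Z) + H(Y|Z) - H(X,Y|Z)

H(Z) = 0.2764
H(X,Z) = 0.5396 → H(X|Z) = 0.2632
H(Y,Z) = 0.5396 → H(Y|Z) = 0.2632
H(X,Y,Z) = 0.7879 → H(X,Y|Z) = 0.5115

I(X;Y|Z) = 0.2632 + 0.2632 - 0.5115 = 0.0148 dits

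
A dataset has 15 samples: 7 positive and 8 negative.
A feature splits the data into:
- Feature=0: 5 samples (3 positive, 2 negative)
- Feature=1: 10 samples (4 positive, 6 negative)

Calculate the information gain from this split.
0.0258 bits

Information Gain = H(Y) - H(Y|Feature)

Before split:
P(positive) = 7/15 = 0.4667
H(Y) = 0.9968 bits

After split:
Feature=0: H = 0.9710 bits (weight = 5/15)
Feature=1: H = 0.9710 bits (weight = 10/15)
H(Y|Feature) = (5/15)×0.9710 + (10/15)×0.9710 = 0.9710 bits

Information Gain = 0.9968 - 0.9710 = 0.0258 bits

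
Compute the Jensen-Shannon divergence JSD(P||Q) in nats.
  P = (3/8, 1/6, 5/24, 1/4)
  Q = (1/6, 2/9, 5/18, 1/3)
0.0280 nats

Jensen-Shannon divergence is:
JSD(P||Q) = 0.5 × D_KL(P||M) + 0.5 × D_KL(Q||M)
where M = 0.5 × (P + Q) is the mixture distribution.

M = 0.5 × (3/8, 1/6, 5/24, 1/4) + 0.5 × (1/6, 2/9, 5/18, 1/3) = (0.270833, 7/36, 0.243056, 7/24)

D_KL(P||M) = 0.0257 nats
D_KL(Q||M) = 0.0304 nats

JSD(P||Q) = 0.5 × 0.0257 + 0.5 × 0.0304 = 0.0280 nats

Unlike KL divergence, JSD is symmetric and bounded: 0 ≤ JSD ≤ log(2).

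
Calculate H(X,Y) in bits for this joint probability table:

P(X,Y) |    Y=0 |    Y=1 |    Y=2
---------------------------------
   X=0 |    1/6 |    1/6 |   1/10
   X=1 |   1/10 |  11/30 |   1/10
2.3890 bits

Joint entropy is H(X,Y) = -Σ_{x,y} p(x,y) log p(x,y).

Summing over all non-zero entries:
H(X,Y) = -[1/6·log_2(1/6) + 1/6·log_2(1/6) + 1/10·log_2(1/10) + 1/10·log_2(1/10) + 11/30·log_2(11/30) + 1/10·log_2(1/10)]
H(X,Y) = 2.3890 bits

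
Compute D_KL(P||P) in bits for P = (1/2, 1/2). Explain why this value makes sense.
0.0000 bits

KL divergence satisfies the Gibbs inequality: D_KL(P||Q) ≥ 0 for all distributions P, Q.

D_KL(P||Q) = Σ p(x) log(p(x)/q(x))
Each term is p(x) × log_2(p(x)/p(x)) = p(x) × log_2(1) = 0, so the sum is 0.
D_KL(P||Q) = 0.0000 bits

When P = Q, the KL divergence is exactly 0, as there is no 'divergence' between identical distributions.

This non-negativity is a fundamental property: relative entropy cannot be negative because it measures how different Q is from P.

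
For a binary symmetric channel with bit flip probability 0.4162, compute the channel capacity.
0.0204 bits

For a binary symmetric channel (BSC) with error probability p:
Capacity C = 1 - H(p) bits per symbol

where H(p) = -p log₂(p) - (1-p) log₂(1-p) is the binary entropy function.

H(0.4162) = 0.9796 bits
C = 1 - 0.9796 = 0.0204 bits per symbol

This means we can reliably transmit up to 0.0204 bits of information per channel use.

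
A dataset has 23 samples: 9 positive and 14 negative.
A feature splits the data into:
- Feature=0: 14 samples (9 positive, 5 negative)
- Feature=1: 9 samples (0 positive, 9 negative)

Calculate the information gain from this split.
0.3933 bits

Information Gain = H(Y) - H(Y|Feature)

Before split:
P(positive) = 9/23 = 0.3913
H(Y) = 0.9656 bits

After split:
Feature=0: H = 0.9403 bits (weight = 14/23)
Feature=1: H = 0.0000 bits (weight = 9/23)
H(Y|Feature) = (14/23)×0.9403 + (9/23)×0.0000 = 0.5723 bits

Information Gain = 0.9656 - 0.5723 = 0.3933 bits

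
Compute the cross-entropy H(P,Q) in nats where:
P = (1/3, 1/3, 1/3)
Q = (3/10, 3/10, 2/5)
1.1081 nats

Cross-entropy: H(P,Q) = -Σ p(x) log q(x)

Alternatively: H(P,Q) = H(P) + D_KL(P||Q)
H(P) = 1.0986 nats
D_KL(P||Q) = 0.0095 nats

H(P,Q) = 1.0986 + 0.0095 = 1.1081 nats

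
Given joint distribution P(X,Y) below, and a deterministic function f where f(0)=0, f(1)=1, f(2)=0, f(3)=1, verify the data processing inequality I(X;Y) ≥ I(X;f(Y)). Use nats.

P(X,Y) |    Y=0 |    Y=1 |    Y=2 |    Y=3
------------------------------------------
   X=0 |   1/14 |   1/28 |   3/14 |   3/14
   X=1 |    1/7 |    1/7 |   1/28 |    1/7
I(X;Y) = 0.1220, I(X;f(Y)) = 0.0111, inequality holds: 0.1220 ≥ 0.0111

Data Processing Inequality: For any Markov chain X → Y → Z, we have I(X;Y) ≥ I(X;Z).

Here Z = f(Y) is a deterministic function of Y, forming X → Y → Z.

Original I(X;Y) = 0.1220 nats

After applying f:
P(X,Z) where Z=f(Y):
- P(X,Z=0) = P(X,Y=0) + P(X,Y=2)
- P(X,Z=1) = P(X,Y=1) + P(X,Y=3)

I(X;Z) = I(X;f(Y)) = 0.0111 nats

Verification: 0.1220 ≥ 0.0111 ✓

Information cannot be created by processing; the function f can only lose information about X.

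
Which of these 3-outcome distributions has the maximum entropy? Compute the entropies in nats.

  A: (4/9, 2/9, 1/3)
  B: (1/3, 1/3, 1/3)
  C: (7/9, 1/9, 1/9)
B

For a discrete distribution over n outcomes, entropy is maximized by the uniform distribution.

Computing entropies:
H(A) = 1.0609 nats
H(B) = 1.0986 nats
H(C) = 0.6837 nats

The uniform distribution (where all probabilities equal 1/3) achieves the maximum entropy of log_e(3) = 1.0986 nats.

Distribution B has the highest entropy.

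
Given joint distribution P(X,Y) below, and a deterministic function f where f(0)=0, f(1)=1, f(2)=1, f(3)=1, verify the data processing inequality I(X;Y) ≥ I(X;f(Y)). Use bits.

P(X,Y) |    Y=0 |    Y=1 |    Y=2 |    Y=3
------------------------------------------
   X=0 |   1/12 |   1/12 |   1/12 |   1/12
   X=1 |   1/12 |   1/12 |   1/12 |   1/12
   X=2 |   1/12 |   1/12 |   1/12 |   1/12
I(X;Y) = 0.0000, I(X;f(Y)) = 0.0000, inequality holds: 0.0000 ≥ 0.0000

Data Processing Inequality: For any Markov chain X → Y → Z, we have I(X;Y) ≥ I(X;Z).

Here Z = f(Y) is a deterministic function of Y, forming X → Y → Z.

Original I(X;Y) = 0.0000 bits

After applying f:
P(X,Z) where Z=f(Y):
- P(X,Z=0) = P(X,Y=0)
- P(X,Z=1) = P(X,Y=1) + P(X,Y=2) + P(X,Y=3)

I(X;Z) = I(X;f(Y)) = 0.0000 bits

Verification: 0.0000 ≥ 0.0000 ✓

Information cannot be created by processing; the function f can only lose information about X.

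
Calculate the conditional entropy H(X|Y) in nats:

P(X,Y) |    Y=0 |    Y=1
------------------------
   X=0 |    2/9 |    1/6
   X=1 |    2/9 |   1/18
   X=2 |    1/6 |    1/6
1.0567 nats

Using the chain rule: H(X|Y) = H(X,Y) - H(Y)

First, compute H(X,Y) = 1.7249 nats

Marginal P(Y) = (11/18, 7/18)
H(Y) = 0.6682 nats

H(X|Y) = H(X,Y) - H(Y) = 1.7249 - 0.6682 = 1.0567 nats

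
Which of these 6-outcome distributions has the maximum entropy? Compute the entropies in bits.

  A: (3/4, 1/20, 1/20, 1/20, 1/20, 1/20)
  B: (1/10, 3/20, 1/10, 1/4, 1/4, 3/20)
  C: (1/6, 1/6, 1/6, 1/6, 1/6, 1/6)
C

For a discrete distribution over n outcomes, entropy is maximized by the uniform distribution.

Computing entropies:
H(A) = 1.3918 bits
H(B) = 2.4855 bits
H(C) = 2.5850 bits

The uniform distribution (where all probabilities equal 1/6) achieves the maximum entropy of log_2(6) = 2.5850 bits.

Distribution C has the highest entropy.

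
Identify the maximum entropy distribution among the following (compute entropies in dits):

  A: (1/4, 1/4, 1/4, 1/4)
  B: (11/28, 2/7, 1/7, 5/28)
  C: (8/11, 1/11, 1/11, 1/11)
A

For a discrete distribution over n outcomes, entropy is maximized by the uniform distribution.

Computing entropies:
H(A) = 0.6021 dits
H(B) = 0.5692 dits
H(C) = 0.3846 dits

The uniform distribution (where all probabilities equal 1/4) achieves the maximum entropy of log_10(4) = 0.6021 dits.

Distribution A has the highest entropy.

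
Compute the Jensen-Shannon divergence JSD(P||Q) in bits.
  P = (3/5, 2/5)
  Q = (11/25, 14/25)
0.0186 bits

Jensen-Shannon divergence is:
JSD(P||Q) = 0.5 × D_KL(P||M) + 0.5 × D_KL(Q||M)
where M = 0.5 × (P + Q) is the mixture distribution.

M = 0.5 × (3/5, 2/5) + 0.5 × (11/25, 14/25) = (13/25, 12/25)

D_KL(P||M) = 0.0187 bits
D_KL(Q||M) = 0.0185 bits

JSD(P||Q) = 0.5 × 0.0187 + 0.5 × 0.0185 = 0.0186 bits

Unlike KL divergence, JSD is symmetric and bounded: 0 ≤ JSD ≤ log(2).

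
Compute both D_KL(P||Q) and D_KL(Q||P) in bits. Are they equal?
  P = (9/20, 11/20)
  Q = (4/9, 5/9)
D_KL(P||Q) = 0.0001, D_KL(Q||P) = 0.0001

KL divergence is not symmetric: D_KL(P||Q) ≠ D_KL(Q||P) in general.

D_KL(P||Q) = 0.0001 bits
D_KL(Q||P) = 0.0001 bits

In this case they happen to be equal (to 4 decimal places).

This asymmetry is why KL divergence is not a true distance metric.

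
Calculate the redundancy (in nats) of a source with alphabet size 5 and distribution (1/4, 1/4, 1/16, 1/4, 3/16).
0.0826 nats

Redundancy measures how far a source is from maximum entropy:
R = H_max - H(X)

Maximum entropy for 5 symbols: H_max = log_e(5) = 1.6094 nats
Actual entropy: H(X) = 1.5269 nats
Redundancy: R = 1.6094 - 1.5269 = 0.0826 nats

This redundancy represents potential for compression: the source could be compressed by 0.0826 nats per symbol.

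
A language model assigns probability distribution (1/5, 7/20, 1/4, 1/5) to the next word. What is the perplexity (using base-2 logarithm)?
3.8876

Perplexity is 2^H (or exp(H) for natural log).

First, H = -Σ p log p = 1.9589 bits
Perplexity = 2^1.9589 = 3.8876

Interpretation: The model's uncertainty is equivalent to choosing uniformly among 3.9 options.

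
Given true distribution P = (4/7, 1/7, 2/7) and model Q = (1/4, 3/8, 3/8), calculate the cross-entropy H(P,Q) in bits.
1.7493 bits

Cross-entropy: H(P,Q) = -Σ p(x) log q(x)

Alternatively: H(P,Q) = H(P) + D_KL(P||Q)
H(P) = 1.3788 bits
D_KL(P||Q) = 0.3705 bits

H(P,Q) = 1.3788 + 0.3705 = 1.7493 bits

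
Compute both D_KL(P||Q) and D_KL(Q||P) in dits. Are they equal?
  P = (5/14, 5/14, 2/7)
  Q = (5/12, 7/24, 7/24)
D_KL(P||Q) = 0.0049, D_KL(Q||P) = 0.0049

KL divergence is not symmetric: D_KL(P||Q) ≠ D_KL(Q||P) in general.

D_KL(P||Q) = 0.0049 dits
D_KL(Q||P) = 0.0049 dits

In this case they happen to be equal (to 4 decimal places).

This asymmetry is why KL divergence is not a true distance metric.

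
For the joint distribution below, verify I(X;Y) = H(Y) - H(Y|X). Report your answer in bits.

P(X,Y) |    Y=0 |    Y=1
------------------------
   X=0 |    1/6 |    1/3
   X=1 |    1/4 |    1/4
I(X;Y) = 0.0207 bits

Mutual information has multiple equivalent forms:
- I(X;Y) = H(X) - H(X|Y)
- I(X;Y) = H(Y) - H(Y|X)
- I(X;Y) = H(X) + H(Y) - H(X,Y)

Computing all quantities:
H(X) = 1.0000, H(Y) = 0.9799, H(X,Y) = 1.9591
H(X|Y) = 0.9793, H(Y|X) = 0.9591

Verification:
H(X) - H(X|Y) = 1.0000 - 0.9793 = 0.0207
H(Y) - H(Y|X) = 0.9799 - 0.9591 = 0.0207
H(X) + H(Y) - H(X,Y) = 1.0000 + 0.9799 - 1.9591 = 0.0207

All forms give I(X;Y) = 0.0207 bits. ✓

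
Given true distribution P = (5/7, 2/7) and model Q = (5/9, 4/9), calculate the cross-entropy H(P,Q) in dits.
0.2830 dits

Cross-entropy: H(P,Q) = -Σ p(x) log q(x)

Alternatively: H(P,Q) = H(P) + D_KL(P||Q)
H(P) = 0.2598 dits
D_KL(P||Q) = 0.0231 dits

H(P,Q) = 0.2598 + 0.0231 = 0.2830 dits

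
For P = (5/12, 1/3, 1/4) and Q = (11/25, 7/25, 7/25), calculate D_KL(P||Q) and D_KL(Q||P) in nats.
D_KL(P||Q) = 0.0071, D_KL(Q||P) = 0.0069

KL divergence is not symmetric: D_KL(P||Q) ≠ D_KL(Q||P) in general.

D_KL(P||Q) = 0.0071 nats
D_KL(Q||P) = 0.0069 nats

No, they are not equal!

This asymmetry is why KL divergence is not a true distance metric.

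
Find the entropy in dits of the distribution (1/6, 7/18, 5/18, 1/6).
0.5734 dits

Shannon entropy is H(X) = -Σ p(x) log p(x).

For P = (1/6, 7/18, 5/18, 1/6):
H = -1/6 × log_10(1/6) -7/18 × log_10(7/18) -5/18 × log_10(5/18) -1/6 × log_10(1/6)
H = 0.5734 dits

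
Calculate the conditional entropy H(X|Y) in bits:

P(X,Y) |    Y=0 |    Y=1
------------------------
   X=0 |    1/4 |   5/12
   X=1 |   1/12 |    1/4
0.9067 bits

Using the chain rule: H(X|Y) = H(X,Y) - H(Y)

First, compute H(X,Y) = 1.8250 bits

Marginal P(Y) = (1/3, 2/3)
H(Y) = 0.9183 bits

H(X|Y) = H(X,Y) - H(Y) = 1.8250 - 0.9183 = 0.9067 bits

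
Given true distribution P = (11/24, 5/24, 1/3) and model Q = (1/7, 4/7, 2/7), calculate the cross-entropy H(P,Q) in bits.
2.0574 bits

Cross-entropy: H(P,Q) = -Σ p(x) log q(x)

Alternatively: H(P,Q) = H(P) + D_KL(P||Q)
H(P) = 1.5157 bits
D_KL(P||Q) = 0.5417 bits

H(P,Q) = 1.5157 + 0.5417 = 2.0574 bits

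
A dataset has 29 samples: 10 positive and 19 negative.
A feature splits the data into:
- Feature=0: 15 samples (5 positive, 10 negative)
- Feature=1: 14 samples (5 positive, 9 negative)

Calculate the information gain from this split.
0.0005 bits

Information Gain = H(Y) - H(Y|Feature)

Before split:
P(positive) = 10/29 = 0.3448
H(Y) = 0.9294 bits

After split:
Feature=0: H = 0.9183 bits (weight = 15/29)
Feature=1: H = 0.9403 bits (weight = 14/29)
H(Y|Feature) = (15/29)×0.9183 + (14/29)×0.9403 = 0.9289 bits

Information Gain = 0.9294 - 0.9289 = 0.0005 bits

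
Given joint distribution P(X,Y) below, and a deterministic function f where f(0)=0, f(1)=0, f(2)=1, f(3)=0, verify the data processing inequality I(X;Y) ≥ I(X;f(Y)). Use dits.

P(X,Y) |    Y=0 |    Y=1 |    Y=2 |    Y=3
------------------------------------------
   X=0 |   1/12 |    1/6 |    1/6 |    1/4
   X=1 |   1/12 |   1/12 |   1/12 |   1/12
I(X;Y) = 0.0066, I(X;f(Y)) = 0.0000, inequality holds: 0.0066 ≥ 0.0000

Data Processing Inequality: For any Markov chain X → Y → Z, we have I(X;Y) ≥ I(X;Z).

Here Z = f(Y) is a deterministic function of Y, forming X → Y → Z.

Original I(X;Y) = 0.0066 dits

After applying f:
P(X,Z) where Z=f(Y):
- P(X,Z=0) = P(X,Y=0) + P(X,Y=1) + P(X,Y=3)
- P(X,Z=1) = P(X,Y=2)

I(X;Z) = I(X;f(Y)) = 0.0000 dits

Verification: 0.0066 ≥ 0.0000 ✓

Information cannot be created by processing; the function f can only lose information about X.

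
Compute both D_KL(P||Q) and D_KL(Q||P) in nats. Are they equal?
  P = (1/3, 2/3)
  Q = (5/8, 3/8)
D_KL(P||Q) = 0.1740, D_KL(Q||P) = 0.1771

KL divergence is not symmetric: D_KL(P||Q) ≠ D_KL(Q||P) in general.

D_KL(P||Q) = 0.1740 nats
D_KL(Q||P) = 0.1771 nats

No, they are not equal!

This asymmetry is why KL divergence is not a true distance metric.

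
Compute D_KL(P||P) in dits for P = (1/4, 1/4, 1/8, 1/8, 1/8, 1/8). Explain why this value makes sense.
0.0000 dits

KL divergence satisfies the Gibbs inequality: D_KL(P||Q) ≥ 0 for all distributions P, Q.

D_KL(P||Q) = Σ p(x) log(p(x)/q(x))
Each term is p(x) × log_10(p(x)/p(x)) = p(x) × log_10(1) = 0, so the sum is 0.
D_KL(P||Q) = 0.0000 dits

When P = Q, the KL divergence is exactly 0, as there is no 'divergence' between identical distributions.

This non-negativity is a fundamental property: relative entropy cannot be negative because it measures how different Q is from P.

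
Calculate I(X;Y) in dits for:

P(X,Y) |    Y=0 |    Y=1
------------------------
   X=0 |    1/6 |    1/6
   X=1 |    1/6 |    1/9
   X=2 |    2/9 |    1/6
0.0015 dits

Mutual information: I(X;Y) = H(X) + H(Y) - H(X,Y)

Marginals:
P(X) = (1/3, 5/18, 7/18), H(X) = 0.4731 dits
P(Y) = (5/9, 4/9), H(Y) = 0.2983 dits

Joint entropy: H(X,Y) = 0.7700 dits

I(X;Y) = 0.4731 + 0.2983 - 0.7700 = 0.0015 dits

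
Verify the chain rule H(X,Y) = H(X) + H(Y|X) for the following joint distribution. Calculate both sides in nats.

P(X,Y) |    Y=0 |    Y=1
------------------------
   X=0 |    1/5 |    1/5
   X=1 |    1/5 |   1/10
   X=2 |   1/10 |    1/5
H(X,Y) = 1.7481, H(X) = 1.0889, H(Y|X) = 0.6592 (all in nats)

Chain rule: H(X,Y) = H(X) + H(Y|X)

Left side — joint entropy directly:
H(X,Y) = -Σ p(x,y) log p(x,y) = 1.7481 nats

Right side — compute H(Y|X) from the conditional distributions:
P(X) = (2/5, 3/10, 3/10), so H(X) = 1.0889 nats
H(Y|X) = Σ_x P(X=x) · H(Y|X=x):
  P(Y|X=0) = (1/2, 1/2), H(Y|X=0) = 0.6931, weight P(X=0) = 2/5
  P(Y|X=1) = (2/3, 1/3), H(Y|X=1) = 0.6365, weight P(X=1) = 3/10
  P(Y|X=2) = (1/3, 2/3), H(Y|X=2) = 0.6365, weight P(X=2) = 3/10
H(Y|X) = 0.6592 nats

H(X) + H(Y|X) = 1.0889 + 0.6592 = 1.7481 nats

Both sides equal 1.7481 nats. ✓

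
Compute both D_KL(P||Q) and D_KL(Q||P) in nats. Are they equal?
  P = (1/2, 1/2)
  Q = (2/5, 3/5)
D_KL(P||Q) = 0.0204, D_KL(Q||P) = 0.0201

KL divergence is not symmetric: D_KL(P||Q) ≠ D_KL(Q||P) in general.

D_KL(P||Q) = 0.0204 nats
D_KL(Q||P) = 0.0201 nats

No, they are not equal!

This asymmetry is why KL divergence is not a true distance metric.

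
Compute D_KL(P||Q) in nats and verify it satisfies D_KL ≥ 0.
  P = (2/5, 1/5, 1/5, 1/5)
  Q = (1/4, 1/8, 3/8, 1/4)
0.1117 nats

KL divergence satisfies the Gibbs inequality: D_KL(P||Q) ≥ 0 for all distributions P, Q.

D_KL(P||Q) = Σ p(x) log(p(x)/q(x))
Term by term:
  x=0: 2/5 × log_e[(2/5)/(1/4)] = 0.1880
  x=1: 1/5 × log_e[(1/5)/(1/8)] = 0.0940
  x=2: 1/5 × log_e[(1/5)/(3/8)] = -0.1257
  x=3: 1/5 × log_e[(1/5)/(1/4)] = -0.0446
D_KL(P||Q) = 0.1117 nats

D_KL(P||Q) = 0.1117 ≥ 0 ✓

This non-negativity is a fundamental property: relative entropy cannot be negative because it measures how different Q is from P.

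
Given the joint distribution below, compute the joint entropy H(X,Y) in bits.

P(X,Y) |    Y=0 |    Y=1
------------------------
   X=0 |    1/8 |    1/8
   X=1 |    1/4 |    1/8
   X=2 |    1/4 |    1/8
2.5000 bits

Joint entropy is H(X,Y) = -Σ_{x,y} p(x,y) log p(x,y).

Summing over all non-zero entries:
H(X,Y) = -[1/8·log_2(1/8) + 1/8·log_2(1/8) + 1/4·log_2(1/4) + 1/8·log_2(1/8) + 1/4·log_2(1/4) + 1/8·log_2(1/8)]
H(X,Y) = 2.5000 bits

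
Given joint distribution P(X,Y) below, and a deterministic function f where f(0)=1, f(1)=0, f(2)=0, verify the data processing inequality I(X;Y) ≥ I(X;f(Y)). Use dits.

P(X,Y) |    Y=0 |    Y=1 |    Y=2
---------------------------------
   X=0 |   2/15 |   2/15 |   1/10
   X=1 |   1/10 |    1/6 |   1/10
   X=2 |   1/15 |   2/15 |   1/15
I(X;Y) = 0.0034, I(X;f(Y)) = 0.0025, inequality holds: 0.0034 ≥ 0.0025

Data Processing Inequality: For any Markov chain X → Y → Z, we have I(X;Y) ≥ I(X;Z).

Here Z = f(Y) is a deterministic function of Y, forming X → Y → Z.

Original I(X;Y) = 0.0034 dits

After applying f:
P(X,Z) where Z=f(Y):
- P(X,Z=0) = P(X,Y=1) + P(X,Y=2)
- P(X,Z=1) = P(X,Y=0)

I(X;Z) = I(X;f(Y)) = 0.0025 dits

Verification: 0.0034 ≥ 0.0025 ✓

Information cannot be created by processing; the function f can only lose information about X.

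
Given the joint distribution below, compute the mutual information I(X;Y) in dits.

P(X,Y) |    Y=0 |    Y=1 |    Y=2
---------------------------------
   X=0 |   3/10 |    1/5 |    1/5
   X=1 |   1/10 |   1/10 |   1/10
0.0017 dits

Mutual information: I(X;Y) = H(X) + H(Y) - H(X,Y)

Marginals:
P(X) = (7/10, 3/10), H(X) = 0.2653 dits
P(Y) = (2/5, 3/10, 3/10), H(Y) = 0.4729 dits

Joint entropy: H(X,Y) = 0.7365 dits

I(X;Y) = 0.2653 + 0.4729 - 0.7365 = 0.0017 dits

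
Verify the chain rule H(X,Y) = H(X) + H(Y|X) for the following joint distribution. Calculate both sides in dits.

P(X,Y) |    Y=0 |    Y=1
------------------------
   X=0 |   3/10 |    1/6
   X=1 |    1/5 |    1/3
H(X,Y) = 0.5854, H(X) = 0.3001, H(Y|X) = 0.2853 (all in dits)

Chain rule: H(X,Y) = H(X) + H(Y|X)

Left side — joint entropy directly:
H(X,Y) = -Σ p(x,y) log p(x,y) = 0.5854 dits

Right side — compute H(Y|X) from the conditional distributions:
P(X) = (7/15, 8/15), so H(X) = 0.3001 dits
H(Y|X) = Σ_x P(X=x) · H(Y|X=x):
  P(Y|X=0) = (9/14, 5/14), H(Y|X=0) = 0.2831, weight P(X=0) = 7/15
  P(Y|X=1) = (3/8, 5/8), H(Y|X=1) = 0.2873, weight P(X=1) = 8/15
H(Y|X) = 0.2853 dits

H(X) + H(Y|X) = 0.3001 + 0.2853 = 0.5854 dits

Both sides equal 0.5854 dits. ✓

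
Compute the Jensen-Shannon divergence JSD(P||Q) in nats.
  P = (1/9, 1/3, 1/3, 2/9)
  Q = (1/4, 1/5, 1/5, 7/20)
0.0377 nats

Jensen-Shannon divergence is:
JSD(P||Q) = 0.5 × D_KL(P||M) + 0.5 × D_KL(Q||M)
where M = 0.5 × (P + Q) is the mixture distribution.

M = 0.5 × (1/9, 1/3, 1/3, 2/9) + 0.5 × (1/4, 1/5, 1/5, 7/20) = (0.180556, 4/15, 4/15, 0.286111)

D_KL(P||M) = 0.0387 nats
D_KL(Q||M) = 0.0368 nats

JSD(P||Q) = 0.5 × 0.0387 + 0.5 × 0.0368 = 0.0377 nats

Unlike KL divergence, JSD is symmetric and bounded: 0 ≤ JSD ≤ log(2).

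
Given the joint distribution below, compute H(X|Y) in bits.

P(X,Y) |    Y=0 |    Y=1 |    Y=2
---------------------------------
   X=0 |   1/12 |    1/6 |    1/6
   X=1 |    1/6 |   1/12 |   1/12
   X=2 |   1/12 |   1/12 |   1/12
1.5000 bits

Using the chain rule: H(X|Y) = H(X,Y) - H(Y)

First, compute H(X,Y) = 3.0850 bits

Marginal P(Y) = (1/3, 1/3, 1/3)
H(Y) = 1.5850 bits

H(X|Y) = H(X,Y) - H(Y) = 3.0850 - 1.5850 = 1.5000 bits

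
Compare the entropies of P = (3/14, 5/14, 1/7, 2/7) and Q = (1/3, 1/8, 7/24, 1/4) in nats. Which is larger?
P

Computing entropies in nats:
H(P) = 1.3337
H(Q) = 1.3321

Distribution P has higher entropy.

Intuition: The distribution closer to uniform (more spread out) has higher entropy.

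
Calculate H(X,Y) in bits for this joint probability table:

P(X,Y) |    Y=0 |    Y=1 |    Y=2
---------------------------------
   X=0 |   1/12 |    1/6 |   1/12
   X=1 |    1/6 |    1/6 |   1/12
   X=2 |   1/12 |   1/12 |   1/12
3.0850 bits

Joint entropy is H(X,Y) = -Σ_{x,y} p(x,y) log p(x,y).

Summing over all non-zero entries:
H(X,Y) = -[1/12·log_2(1/12) + 1/6·log_2(1/6) + 1/12·log_2(1/12) + 1/6·log_2(1/6) + 1/6·log_2(1/6) + 1/12·log_2(1/12) + 1/12·log_2(1/12) + 1/12·log_2(1/12) + 1/12·log_2(1/12)]
H(X,Y) = 3.0850 bits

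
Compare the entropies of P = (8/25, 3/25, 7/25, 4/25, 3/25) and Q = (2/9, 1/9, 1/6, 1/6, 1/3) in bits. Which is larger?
Q

Computing entropies in bits:
H(P) = 2.1974
H(Q) = 2.2244

Distribution Q has higher entropy.

Intuition: The distribution closer to uniform (more spread out) has higher entropy.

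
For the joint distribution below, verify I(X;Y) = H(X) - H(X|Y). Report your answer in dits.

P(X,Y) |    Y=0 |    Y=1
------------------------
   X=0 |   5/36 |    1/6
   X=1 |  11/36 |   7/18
I(X;Y) = 0.0000 dits

Mutual information has multiple equivalent forms:
- I(X;Y) = H(X) - H(X|Y)
- I(X;Y) = H(Y) - H(Y|X)
- I(X;Y) = H(X) + H(Y) - H(X,Y)

Computing all quantities:
H(X) = 0.2673, H(Y) = 0.2983, H(X,Y) = 0.5656
H(X|Y) = 0.2673, H(Y|X) = 0.2983

Verification:
H(X) - H(X|Y) = 0.2673 - 0.2673 = 0.0000
H(Y) - H(Y|X) = 0.2983 - 0.2983 = 0.0000
H(X) + H(Y) - H(X,Y) = 0.2673 + 0.2983 - 0.5656 = 0.0000

All forms give I(X;Y) = 0.0000 dits. ✓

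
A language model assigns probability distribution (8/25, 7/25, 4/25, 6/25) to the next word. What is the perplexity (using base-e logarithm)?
3.8836

Perplexity is e^H (or exp(H) for natural log).

First, H = -Σ p log p = 1.3568 nats
Perplexity = e^1.3568 = 3.8836

Interpretation: The model's uncertainty is equivalent to choosing uniformly among 3.9 options.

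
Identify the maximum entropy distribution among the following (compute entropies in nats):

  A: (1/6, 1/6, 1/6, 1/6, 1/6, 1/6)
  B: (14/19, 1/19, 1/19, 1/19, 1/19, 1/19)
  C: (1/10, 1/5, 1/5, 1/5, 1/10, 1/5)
A

For a discrete distribution over n outcomes, entropy is maximized by the uniform distribution.

Computing entropies:
H(A) = 1.7918 nats
H(B) = 0.9999 nats
H(C) = 1.7481 nats

The uniform distribution (where all probabilities equal 1/6) achieves the maximum entropy of log_e(6) = 1.7918 nats.

Distribution A has the highest entropy.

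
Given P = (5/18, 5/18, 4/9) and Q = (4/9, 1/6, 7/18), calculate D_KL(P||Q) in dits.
0.0307 dits

KL divergence: D_KL(P||Q) = Σ p(x) log(p(x)/q(x))

Computing term by term:
  x=0: 5/18 × log_10[(5/18)/(4/9)] = 5/18 × -0.2041 = -0.0567
  x=1: 5/18 × log_10[(5/18)/(1/6)] = 5/18 × 0.2218 = 0.0616
  x=2: 4/9 × log_10[(4/9)/(7/18)] = 4/9 × 0.0580 = 0.0258

D_KL(P||Q) = 0.0307 dits

Note: KL divergence is always non-negative and equals 0 iff P = Q.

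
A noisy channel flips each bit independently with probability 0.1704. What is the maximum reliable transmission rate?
0.3414 bits

For a binary symmetric channel (BSC) with error probability p:
Capacity C = 1 - H(p) bits per symbol

where H(p) = -p log₂(p) - (1-p) log₂(1-p) is the binary entropy function.

H(0.1704) = 0.6586 bits
C = 1 - 0.6586 = 0.3414 bits per symbol

This means we can reliably transmit up to 0.3414 bits of information per channel use.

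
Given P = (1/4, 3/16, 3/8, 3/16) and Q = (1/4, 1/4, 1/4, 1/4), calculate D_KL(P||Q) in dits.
0.0192 dits

KL divergence: D_KL(P||Q) = Σ p(x) log(p(x)/q(x))

Computing term by term:
  x=0: 1/4 × log_10[(1/4)/(1/4)] = 1/4 × 0.0000 = 0.0000
  x=1: 3/16 × log_10[(3/16)/(1/4)] = 3/16 × -0.1249 = -0.0234
  x=2: 3/8 × log_10[(3/8)/(1/4)] = 3/8 × 0.1761 = 0.0660
  x=3: 3/16 × log_10[(3/16)/(1/4)] = 3/16 × -0.1249 = -0.0234

D_KL(P||Q) = 0.0192 dits

Note: KL divergence is always non-negative and equals 0 iff P = Q.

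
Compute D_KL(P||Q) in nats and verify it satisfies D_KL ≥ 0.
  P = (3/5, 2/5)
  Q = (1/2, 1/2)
0.0201 nats

KL divergence satisfies the Gibbs inequality: D_KL(P||Q) ≥ 0 for all distributions P, Q.

D_KL(P||Q) = Σ p(x) log(p(x)/q(x))
Term by term:
  x=0: 3/5 × log_e[(3/5)/(1/2)] = 0.1094
  x=1: 2/5 × log_e[(2/5)/(1/2)] = -0.0893
D_KL(P||Q) = 0.0201 nats

D_KL(P||Q) = 0.0201 ≥ 0 ✓

This non-negativity is a fundamental property: relative entropy cannot be negative because it measures how different Q is from P.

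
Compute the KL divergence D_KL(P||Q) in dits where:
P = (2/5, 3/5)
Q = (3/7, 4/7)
0.0007 dits

KL divergence: D_KL(P||Q) = Σ p(x) log(p(x)/q(x))

Computing term by term:
  x=0: 2/5 × log_10[(2/5)/(3/7)] = 2/5 × -0.0300 = -0.0120
  x=1: 3/5 × log_10[(3/5)/(4/7)] = 3/5 × 0.0212 = 0.0127

D_KL(P||Q) = 0.0007 dits

Note: KL divergence is always non-negative and equals 0 iff P = Q.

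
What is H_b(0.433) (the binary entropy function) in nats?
0.6841 nats

The binary entropy function is:
H(p) = -p log(p) - (1-p) log(1-p)

H(0.433) = -0.433 × log_e(0.433) - 0.567 × log_e(0.567)
H(0.433) = 0.6841 nats

Note: Binary entropy is maximized at p=0.5 (H=1 bit) and minimized at p=0 or p=1 (H=0).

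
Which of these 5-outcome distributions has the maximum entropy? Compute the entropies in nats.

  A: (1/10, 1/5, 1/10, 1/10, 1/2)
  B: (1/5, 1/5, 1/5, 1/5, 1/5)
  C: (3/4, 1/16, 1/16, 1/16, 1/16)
B

For a discrete distribution over n outcomes, entropy is maximized by the uniform distribution.

Computing entropies:
H(A) = 1.3592 nats
H(B) = 1.6094 nats
H(C) = 0.9089 nats

The uniform distribution (where all probabilities equal 1/5) achieves the maximum entropy of log_e(5) = 1.6094 nats.

Distribution B has the highest entropy.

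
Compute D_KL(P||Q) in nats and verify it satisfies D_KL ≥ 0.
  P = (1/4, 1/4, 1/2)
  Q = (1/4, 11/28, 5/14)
0.0552 nats

KL divergence satisfies the Gibbs inequality: D_KL(P||Q) ≥ 0 for all distributions P, Q.

D_KL(P||Q) = Σ p(x) log(p(x)/q(x))
Term by term:
  x=0: 1/4 × log_e[(1/4)/(1/4)] = 0.0000
  x=1: 1/4 × log_e[(1/4)/(11/28)] = -0.1130
  x=2: 1/2 × log_e[(1/2)/(5/14)] = 0.1682
D_KL(P||Q) = 0.0552 nats

D_KL(P||Q) = 0.0552 ≥ 0 ✓

This non-negativity is a fundamental property: relative entropy cannot be negative because it measures how different Q is from P.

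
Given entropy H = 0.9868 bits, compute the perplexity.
1.9818

Perplexity is 2^H (or exp(H) for natural log).

H = 0.9868 bits
Perplexity = 2^0.9868 = 1.9818

Interpretation: The model's uncertainty is equivalent to choosing uniformly among 2.0 options.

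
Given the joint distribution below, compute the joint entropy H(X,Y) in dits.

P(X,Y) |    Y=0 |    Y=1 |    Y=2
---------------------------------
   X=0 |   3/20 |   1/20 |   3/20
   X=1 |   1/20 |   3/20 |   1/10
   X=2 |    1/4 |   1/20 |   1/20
0.8815 dits

Joint entropy is H(X,Y) = -Σ_{x,y} p(x,y) log p(x,y).

Summing over all non-zero entries:
H(X,Y) = -[3/20·log_10(3/20) + 1/20·log_10(1/20) + 3/20·log_10(3/20) + 1/20·log_10(1/20) + 3/20·log_10(3/20) + 1/10·log_10(1/10) + 1/4·log_10(1/4) + 1/20·log_10(1/20) + 1/20·log_10(1/20)]
H(X,Y) = 0.8815 dits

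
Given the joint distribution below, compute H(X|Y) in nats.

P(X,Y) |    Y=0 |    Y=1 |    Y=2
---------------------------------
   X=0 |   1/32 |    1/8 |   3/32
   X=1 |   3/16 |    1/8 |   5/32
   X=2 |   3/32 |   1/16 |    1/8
1.0144 nats

Using the chain rule: H(X|Y) = H(X,Y) - H(Y)

First, compute H(X,Y) = 2.1091 nats

Marginal P(Y) = (5/16, 5/16, 3/8)
H(Y) = 1.0948 nats

H(X|Y) = H(X,Y) - H(Y) = 2.1091 - 1.0948 = 1.0144 nats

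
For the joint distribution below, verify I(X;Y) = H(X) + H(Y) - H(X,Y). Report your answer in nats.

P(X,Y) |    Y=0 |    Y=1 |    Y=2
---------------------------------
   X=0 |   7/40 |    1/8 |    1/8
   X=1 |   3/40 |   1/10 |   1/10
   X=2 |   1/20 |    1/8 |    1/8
I(X;Y) = 0.0266 nats

Mutual information has multiple equivalent forms:
- I(X;Y) = H(X) - H(X|Y)
- I(X;Y) = H(Y) - H(Y|X)
- I(X;Y) = H(X) + H(Y) - H(X,Y)

Computing all quantities:
H(X) = 1.0799, H(Y) = 1.0961, H(X,Y) = 2.1493
H(X|Y) = 1.0532, H(Y|X) = 1.0694

Verification:
H(X) - H(X|Y) = 1.0799 - 1.0532 = 0.0266
H(Y) - H(Y|X) = 1.0961 - 1.0694 = 0.0266
H(X) + H(Y) - H(X,Y) = 1.0799 + 1.0961 - 2.1493 = 0.0266

All forms give I(X;Y) = 0.0266 nats. ✓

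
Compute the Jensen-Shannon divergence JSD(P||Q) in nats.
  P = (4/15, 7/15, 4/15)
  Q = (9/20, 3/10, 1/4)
0.0211 nats

Jensen-Shannon divergence is:
JSD(P||Q) = 0.5 × D_KL(P||M) + 0.5 × D_KL(Q||M)
where M = 0.5 × (P + Q) is the mixture distribution.

M = 0.5 × (4/15, 7/15, 4/15) + 0.5 × (9/20, 3/10, 1/4) = (0.358333, 0.383333, 0.258333)

D_KL(P||M) = 0.0215 nats
D_KL(Q||M) = 0.0208 nats

JSD(P||Q) = 0.5 × 0.0215 + 0.5 × 0.0208 = 0.0211 nats

Unlike KL divergence, JSD is symmetric and bounded: 0 ≤ JSD ≤ log(2).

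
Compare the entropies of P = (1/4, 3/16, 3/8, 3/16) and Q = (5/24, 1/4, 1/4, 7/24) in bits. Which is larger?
Q

Computing entropies in bits:
H(P) = 1.9363
H(Q) = 1.9899

Distribution Q has higher entropy.

Intuition: The distribution closer to uniform (more spread out) has higher entropy.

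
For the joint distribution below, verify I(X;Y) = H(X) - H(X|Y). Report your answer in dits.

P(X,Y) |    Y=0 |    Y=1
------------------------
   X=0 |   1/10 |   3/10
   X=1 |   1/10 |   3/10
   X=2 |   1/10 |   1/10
I(X;Y) = 0.0097 dits

Mutual information has multiple equivalent forms:
- I(X;Y) = H(X) - H(X|Y)
- I(X;Y) = H(Y) - H(Y|X)
- I(X;Y) = H(X) + H(Y) - H(X,Y)

Computing all quantities:
H(X) = 0.4581, H(Y) = 0.2653, H(X,Y) = 0.7137
H(X|Y) = 0.4484, H(Y|X) = 0.2556

Verification:
H(X) - H(X|Y) = 0.4581 - 0.4484 = 0.0097
H(Y) - H(Y|X) = 0.2653 - 0.2556 = 0.0097
H(X) + H(Y) - H(X,Y) = 0.4581 + 0.2653 - 0.7137 = 0.0097

All forms give I(X;Y) = 0.0097 dits. ✓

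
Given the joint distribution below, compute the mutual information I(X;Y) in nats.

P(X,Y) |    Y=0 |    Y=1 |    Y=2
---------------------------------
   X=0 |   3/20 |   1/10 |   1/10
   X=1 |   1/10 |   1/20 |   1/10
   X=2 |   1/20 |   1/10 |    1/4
0.0656 nats

Mutual information: I(X;Y) = H(X) + H(Y) - H(X,Y)

Marginals:
P(X) = (7/20, 1/4, 2/5), H(X) = 1.0805 nats
P(Y) = (3/10, 1/4, 9/20), H(Y) = 1.0671 nats

Joint entropy: H(X,Y) = 2.0820 nats

I(X;Y) = 1.0805 + 1.0671 - 2.0820 = 0.0656 nats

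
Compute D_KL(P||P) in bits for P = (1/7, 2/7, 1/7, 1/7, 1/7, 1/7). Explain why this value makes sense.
0.0000 bits

KL divergence satisfies the Gibbs inequality: D_KL(P||Q) ≥ 0 for all distributions P, Q.

D_KL(P||Q) = Σ p(x) log(p(x)/q(x))
Each term is p(x) × log_2(p(x)/p(x)) = p(x) × log_2(1) = 0, so the sum is 0.
D_KL(P||Q) = 0.0000 bits

When P = Q, the KL divergence is exactly 0, as there is no 'divergence' between identical distributions.

This non-negativity is a fundamental property: relative entropy cannot be negative because it measures how different Q is from P.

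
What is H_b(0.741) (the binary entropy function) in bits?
0.8252 bits

The binary entropy function is:
H(p) = -p log(p) - (1-p) log(1-p)

H(0.741) = -0.741 × log_2(0.741) - 0.259 × log_2(0.259)
H(0.741) = 0.8252 bits

Note: Binary entropy is maximized at p=0.5 (H=1 bit) and minimized at p=0 or p=1 (H=0).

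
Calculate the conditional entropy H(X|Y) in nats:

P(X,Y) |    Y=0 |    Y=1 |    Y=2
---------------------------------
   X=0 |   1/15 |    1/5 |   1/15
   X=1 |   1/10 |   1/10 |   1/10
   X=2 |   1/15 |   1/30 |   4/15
0.9520 nats

Using the chain rule: H(X|Y) = H(X,Y) - H(Y)

First, compute H(X,Y) = 2.0201 nats

Marginal P(Y) = (7/30, 1/3, 13/30)
H(Y) = 1.0681 nats

H(X|Y) = H(X,Y) - H(Y) = 2.0201 - 1.0681 = 0.9520 nats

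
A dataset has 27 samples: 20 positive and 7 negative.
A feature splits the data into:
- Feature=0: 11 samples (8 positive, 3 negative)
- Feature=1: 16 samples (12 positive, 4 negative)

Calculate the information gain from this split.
0.0005 bits

Information Gain = H(Y) - H(Y|Feature)

Before split:
P(positive) = 20/27 = 0.7407
H(Y) = 0.8256 bits

After split:
Feature=0: H = 0.8454 bits (weight = 11/27)
Feature=1: H = 0.8113 bits (weight = 16/27)
H(Y|Feature) = (11/27)×0.8454 + (16/27)×0.8113 = 0.8252 bits

Information Gain = 0.8256 - 0.8252 = 0.0005 bits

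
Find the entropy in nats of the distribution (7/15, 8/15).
0.6909 nats

Shannon entropy is H(X) = -Σ p(x) log p(x).

For P = (7/15, 8/15):
H = -7/15 × log_e(7/15) -8/15 × log_e(8/15)
H = 0.6909 nats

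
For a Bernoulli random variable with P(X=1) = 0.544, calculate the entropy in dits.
0.2993 dits

The binary entropy function is:
H(p) = -p log(p) - (1-p) log(1-p)

H(0.544) = -0.544 × log_10(0.544) - 0.456 × log_10(0.456)
H(0.544) = 0.2993 dits

Note: Binary entropy is maximized at p=0.5 (H=1 bit) and minimized at p=0 or p=1 (H=0).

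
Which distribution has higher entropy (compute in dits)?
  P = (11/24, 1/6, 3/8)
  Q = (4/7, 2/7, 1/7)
P

Computing entropies in dits:
H(P) = 0.4447
H(Q) = 0.4151

Distribution P has higher entropy.

Intuition: The distribution closer to uniform (more spread out) has higher entropy.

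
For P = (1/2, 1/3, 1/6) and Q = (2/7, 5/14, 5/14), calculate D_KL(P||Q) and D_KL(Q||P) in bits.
D_KL(P||Q) = 0.1872, D_KL(Q||P) = 0.1976

KL divergence is not symmetric: D_KL(P||Q) ≠ D_KL(Q||P) in general.

D_KL(P||Q) = 0.1872 bits
D_KL(Q||P) = 0.1976 bits

No, they are not equal!

This asymmetry is why KL divergence is not a true distance metric.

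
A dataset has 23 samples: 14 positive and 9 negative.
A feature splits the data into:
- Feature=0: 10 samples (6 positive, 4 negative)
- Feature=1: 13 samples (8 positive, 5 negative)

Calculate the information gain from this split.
0.0002 bits

Information Gain = H(Y) - H(Y|Feature)

Before split:
P(positive) = 14/23 = 0.6087
H(Y) = 0.9656 bits

After split:
Feature=0: H = 0.9710 bits (weight = 10/23)
Feature=1: H = 0.9612 bits (weight = 13/23)
H(Y|Feature) = (10/23)×0.9710 + (13/23)×0.9612 = 0.9655 bits

Information Gain = 0.9656 - 0.9655 = 0.0002 bits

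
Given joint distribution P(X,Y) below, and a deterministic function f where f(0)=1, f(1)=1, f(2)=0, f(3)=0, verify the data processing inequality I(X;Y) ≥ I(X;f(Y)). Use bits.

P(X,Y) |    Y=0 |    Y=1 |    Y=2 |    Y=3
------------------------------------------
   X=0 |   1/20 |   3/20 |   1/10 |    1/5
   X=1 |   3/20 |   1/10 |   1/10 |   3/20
I(X;Y) = 0.0502, I(X;f(Y)) = 0.0073, inequality holds: 0.0502 ≥ 0.0073

Data Processing Inequality: For any Markov chain X → Y → Z, we have I(X;Y) ≥ I(X;Z).

Here Z = f(Y) is a deterministic function of Y, forming X → Y → Z.

Original I(X;Y) = 0.0502 bits

After applying f:
P(X,Z) where Z=f(Y):
- P(X,Z=0) = P(X,Y=2) + P(X,Y=3)
- P(X,Z=1) = P(X,Y=0) + P(X,Y=1)

I(X;Z) = I(X;f(Y)) = 0.0073 bits

Verification: 0.0502 ≥ 0.0073 ✓

Information cannot be created by processing; the function f can only lose information about X.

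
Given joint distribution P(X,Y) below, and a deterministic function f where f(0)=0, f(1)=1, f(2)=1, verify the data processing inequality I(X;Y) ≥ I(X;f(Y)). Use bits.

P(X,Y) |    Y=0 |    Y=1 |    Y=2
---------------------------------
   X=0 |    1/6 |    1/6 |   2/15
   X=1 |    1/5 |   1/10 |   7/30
I(X;Y) = 0.0311, I(X;f(Y)) = 0.0002, inequality holds: 0.0311 ≥ 0.0002

Data Processing Inequality: For any Markov chain X → Y → Z, we have I(X;Y) ≥ I(X;Z).

Here Z = f(Y) is a deterministic function of Y, forming X → Y → Z.

Original I(X;Y) = 0.0311 bits

After applying f:
P(X,Z) where Z=f(Y):
- P(X,Z=0) = P(X,Y=0)
- P(X,Z=1) = P(X,Y=1) + P(X,Y=2)

I(X;Z) = I(X;f(Y)) = 0.0002 bits

Verification: 0.0311 ≥ 0.0002 ✓

Information cannot be created by processing; the function f can only lose information about X.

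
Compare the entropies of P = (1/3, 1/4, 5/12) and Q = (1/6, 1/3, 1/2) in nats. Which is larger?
P

Computing entropies in nats:
H(P) = 1.0776
H(Q) = 1.0114

Distribution P has higher entropy.

Intuition: The distribution closer to uniform (more spread out) has higher entropy.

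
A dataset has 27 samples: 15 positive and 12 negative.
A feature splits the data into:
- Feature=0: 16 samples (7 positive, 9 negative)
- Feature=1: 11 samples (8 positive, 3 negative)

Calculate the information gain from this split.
0.0608 bits

Information Gain = H(Y) - H(Y|Feature)

Before split:
P(positive) = 15/27 = 0.5556
H(Y) = 0.9911 bits

After split:
Feature=0: H = 0.9887 bits (weight = 16/27)
Feature=1: H = 0.8454 bits (weight = 11/27)
H(Y|Feature) = (16/27)×0.9887 + (11/27)×0.8454 = 0.9303 bits

Information Gain = 0.9911 - 0.9303 = 0.0608 bits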